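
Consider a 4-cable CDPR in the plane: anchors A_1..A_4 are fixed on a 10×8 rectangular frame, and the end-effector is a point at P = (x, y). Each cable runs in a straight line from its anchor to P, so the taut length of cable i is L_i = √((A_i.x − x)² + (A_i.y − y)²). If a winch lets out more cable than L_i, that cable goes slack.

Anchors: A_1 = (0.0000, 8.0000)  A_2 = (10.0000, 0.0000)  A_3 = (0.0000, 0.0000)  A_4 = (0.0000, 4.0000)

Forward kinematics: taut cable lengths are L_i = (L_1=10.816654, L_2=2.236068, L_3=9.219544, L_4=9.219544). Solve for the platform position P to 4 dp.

(9.0000, 2.0000)

expand ‖A_i−P‖²=L_i² and subtract eq 1 (c_i ≔ ‖A_i‖²−L_i²)
c_1 = 0.0000+64.0000−117.0000 = -53.0000
eq1−eq2 → [-20.0000  16.0000]·P = -148.0000
eq1−eq3 → [0.0000  16.0000]·P = 32.0000
eq1−eq4 → [0.0000  8.0000]·P = 16.0000
2×2 solve → P = (9.0000, 2.0000)
check cable 4: ‖A_4−P‖² = 85.0000 ≈ L_4² = 85.0000 ✓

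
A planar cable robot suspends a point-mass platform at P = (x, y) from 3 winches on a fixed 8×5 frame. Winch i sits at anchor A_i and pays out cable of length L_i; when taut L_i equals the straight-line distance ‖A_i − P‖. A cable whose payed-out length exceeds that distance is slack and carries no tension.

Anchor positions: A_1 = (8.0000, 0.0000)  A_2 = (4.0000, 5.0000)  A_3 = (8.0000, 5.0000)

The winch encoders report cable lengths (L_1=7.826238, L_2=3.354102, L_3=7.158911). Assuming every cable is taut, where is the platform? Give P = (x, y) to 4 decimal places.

(1.0000, 3.5000)

each cable: (A_i−P)·(A_i−P) = L_i²; let q_i = ‖A_i‖²−L_i²
q_1 = 64.0000+0.0000−61.2500 = 2.7500
row 1: 8.0000x − 10.0000y = -27.0000  (q_2=29.7500)
row 2: 0.0000x − 10.0000y = -35.0000  (q_3=37.7500)
Cramer on rows 1–2 → x = 1.0000, y = 3.5000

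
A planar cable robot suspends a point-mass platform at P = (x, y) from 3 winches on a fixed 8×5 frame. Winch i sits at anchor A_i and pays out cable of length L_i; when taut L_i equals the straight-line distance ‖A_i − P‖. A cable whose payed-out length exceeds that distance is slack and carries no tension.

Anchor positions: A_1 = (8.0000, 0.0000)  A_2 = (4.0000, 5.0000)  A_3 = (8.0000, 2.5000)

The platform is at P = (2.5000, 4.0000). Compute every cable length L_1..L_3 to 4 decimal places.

L_1: Δ = A_1−P = (5.5000, -4.0000) → ‖Δ‖ = √46.2500 = 6.8007
L_2: Δ = A_2−P = (1.5000, 1.0000) → ‖Δ‖ = √3.2500 = 1.8028
L_3: Δ = A_3−P = (5.5000, -1.5000) → ‖Δ‖ = √32.5000 = 5.7009

(6.8007, 1.8028, 5.7009)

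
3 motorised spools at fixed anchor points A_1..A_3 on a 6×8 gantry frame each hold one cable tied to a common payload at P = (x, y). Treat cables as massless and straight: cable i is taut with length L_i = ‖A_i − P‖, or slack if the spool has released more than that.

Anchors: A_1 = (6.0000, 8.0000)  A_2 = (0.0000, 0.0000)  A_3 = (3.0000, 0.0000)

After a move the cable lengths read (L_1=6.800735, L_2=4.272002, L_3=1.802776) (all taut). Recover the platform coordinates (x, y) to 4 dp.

circle eqns → linear via eq_j − eq_1; set k_j = A_j·A_j − L_j²
k_1 = 36.0000+64.0000−46.2500 = 53.7500
12.0000·x + 16.0000·y = k_1−k_2 = 72.0000
6.0000·x + 16.0000·y = k_1−k_3 = 48.0000
solve first two rows → x=4.0000, y=1.5000

(4.0000, 1.5000)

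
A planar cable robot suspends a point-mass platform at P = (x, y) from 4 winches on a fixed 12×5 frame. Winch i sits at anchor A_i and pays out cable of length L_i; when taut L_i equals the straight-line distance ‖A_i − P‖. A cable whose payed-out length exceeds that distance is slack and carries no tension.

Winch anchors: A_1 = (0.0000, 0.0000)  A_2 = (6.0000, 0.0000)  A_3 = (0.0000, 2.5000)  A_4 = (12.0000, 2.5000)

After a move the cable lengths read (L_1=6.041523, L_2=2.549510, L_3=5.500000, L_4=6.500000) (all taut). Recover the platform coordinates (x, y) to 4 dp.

(5.5000, 2.5000)

circle eqns → linear via eq_j − eq_1; set k_j = A_j·A_j − L_j²
k_1 = 0.0000+0.0000−36.5000 = -36.5000
-12.0000·x + 0.0000·y = k_1−k_2 = -66.0000
0.0000·x − 5.0000·y = k_1−k_3 = -12.5000
-24.0000·x − 5.0000·y = k_1−k_4 = -144.5000
solve first two rows → x=5.5000, y=2.5000
check cable 4: ‖A_4−P‖² = 42.2500 ≈ L_4² = 42.2500 ✓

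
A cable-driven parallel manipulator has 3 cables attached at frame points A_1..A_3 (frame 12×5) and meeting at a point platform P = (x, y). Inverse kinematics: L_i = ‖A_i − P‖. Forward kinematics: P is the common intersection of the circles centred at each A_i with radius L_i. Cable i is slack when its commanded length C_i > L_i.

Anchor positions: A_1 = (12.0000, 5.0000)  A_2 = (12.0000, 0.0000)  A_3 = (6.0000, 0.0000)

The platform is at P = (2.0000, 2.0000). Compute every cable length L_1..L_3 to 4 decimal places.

(10.4403, 10.1980, 4.4721)

cable 1: Δx=10.0000, Δy=3.0000; L_1 = √(Δx²+Δy²) = 10.4403
cable 2: Δx=10.0000, Δy=-2.0000; L_2 = √(Δx²+Δy²) = 10.1980
cable 3: Δx=4.0000, Δy=-2.0000; L_3 = √(Δx²+Δy²) = 4.4721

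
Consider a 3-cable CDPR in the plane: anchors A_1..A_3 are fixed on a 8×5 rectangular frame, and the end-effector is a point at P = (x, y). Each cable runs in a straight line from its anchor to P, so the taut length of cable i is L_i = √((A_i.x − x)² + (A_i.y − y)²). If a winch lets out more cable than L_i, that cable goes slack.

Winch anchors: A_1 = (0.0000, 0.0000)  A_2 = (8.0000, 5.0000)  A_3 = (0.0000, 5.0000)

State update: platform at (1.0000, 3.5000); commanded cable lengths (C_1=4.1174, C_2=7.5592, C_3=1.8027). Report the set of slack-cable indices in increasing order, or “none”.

1, 2

i=1: geometric 3.6401 vs commanded 4.1174 ⇒ slack
i=2: geometric 7.1589 vs commanded 7.5592 ⇒ slack
i=3: geometric 1.8028 vs commanded 1.8027 ⇒ taut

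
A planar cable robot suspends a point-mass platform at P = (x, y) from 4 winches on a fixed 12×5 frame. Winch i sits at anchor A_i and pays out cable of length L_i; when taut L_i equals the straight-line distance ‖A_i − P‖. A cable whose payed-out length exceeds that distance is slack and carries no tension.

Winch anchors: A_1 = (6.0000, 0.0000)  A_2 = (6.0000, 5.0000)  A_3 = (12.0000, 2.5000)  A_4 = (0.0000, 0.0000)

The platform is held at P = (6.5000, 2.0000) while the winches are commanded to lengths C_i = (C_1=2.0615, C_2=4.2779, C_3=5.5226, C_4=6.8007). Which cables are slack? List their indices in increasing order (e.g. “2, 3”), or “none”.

2

cable 1: L_1 = ‖A_1−P‖ = 2.0616;  C_1 = 2.0615 → taut
cable 2: L_2 = ‖A_2−P‖ = 3.0414;  C_2 = 4.2779 → slack
cable 3: L_3 = ‖A_3−P‖ = 5.5227;  C_3 = 5.5226 → taut
cable 4: L_4 = ‖A_4−P‖ = 6.8007;  C_4 = 6.8007 → taut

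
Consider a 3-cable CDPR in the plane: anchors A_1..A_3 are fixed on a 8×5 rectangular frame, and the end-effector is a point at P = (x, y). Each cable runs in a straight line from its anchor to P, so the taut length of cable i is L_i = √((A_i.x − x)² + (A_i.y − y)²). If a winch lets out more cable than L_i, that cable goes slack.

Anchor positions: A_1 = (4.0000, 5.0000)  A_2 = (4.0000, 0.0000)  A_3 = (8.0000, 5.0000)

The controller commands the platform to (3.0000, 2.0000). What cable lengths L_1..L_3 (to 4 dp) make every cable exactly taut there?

L_1: Δ = A_1−P = (1.0000, 3.0000) → ‖Δ‖ = √10.0000 = 3.1623
L_2: Δ = A_2−P = (1.0000, -2.0000) → ‖Δ‖ = √5.0000 = 2.2361
L_3: Δ = A_3−P = (5.0000, 3.0000) → ‖Δ‖ = √34.0000 = 5.8310

(3.1623, 2.2361, 5.8310)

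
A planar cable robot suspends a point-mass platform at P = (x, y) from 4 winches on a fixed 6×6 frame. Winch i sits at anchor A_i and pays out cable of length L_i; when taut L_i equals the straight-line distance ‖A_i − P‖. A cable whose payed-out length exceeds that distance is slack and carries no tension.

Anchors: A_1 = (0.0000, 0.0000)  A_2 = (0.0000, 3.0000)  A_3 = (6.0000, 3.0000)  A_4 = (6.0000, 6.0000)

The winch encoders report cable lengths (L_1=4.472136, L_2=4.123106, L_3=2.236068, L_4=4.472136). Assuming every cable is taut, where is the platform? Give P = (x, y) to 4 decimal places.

circle eqns → linear via eq_j − eq_1; set q_j = A_j·A_j − L_j²
q_1 = 0.0000+0.0000−20.0000 = -20.0000
0.0000·x − 6.0000·y = q_1−q_2 = -12.0000
-12.0000·x − 6.0000·y = q_1−q_3 = -60.0000
-12.0000·x − 12.0000·y = q_1−q_4 = -72.0000
solve first two rows → x=4.0000, y=2.0000
check cable 4: ‖A_4−P‖² = 20.0000 ≈ L_4² = 20.0000 ✓

(4.0000, 2.0000)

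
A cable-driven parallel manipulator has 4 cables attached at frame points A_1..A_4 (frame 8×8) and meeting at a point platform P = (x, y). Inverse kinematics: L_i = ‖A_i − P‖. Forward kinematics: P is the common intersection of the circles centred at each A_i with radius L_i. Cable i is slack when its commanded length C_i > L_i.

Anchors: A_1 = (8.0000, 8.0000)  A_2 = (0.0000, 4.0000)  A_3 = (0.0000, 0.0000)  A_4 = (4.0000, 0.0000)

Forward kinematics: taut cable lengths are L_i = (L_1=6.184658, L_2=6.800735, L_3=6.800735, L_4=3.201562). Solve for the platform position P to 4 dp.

(6.5000, 2.0000)

each cable: (A_i−P)·(A_i−P) = L_i²; let q_i = ‖A_i‖²−L_i²
q_1 = 64.0000+64.0000−38.2500 = 89.7500
row 1: 16.0000x + 8.0000y = 120.0000  (q_2=-30.2500)
row 2: 16.0000x + 16.0000y = 136.0000  (q_3=-46.2500)
row 3: 8.0000x + 16.0000y = 84.0000  (q_4=5.7500)
Cramer on rows 1–2 → x = 6.5000, y = 2.0000
check cable 4: ‖A_4−P‖² = 10.2500 ≈ L_4² = 10.2500 ✓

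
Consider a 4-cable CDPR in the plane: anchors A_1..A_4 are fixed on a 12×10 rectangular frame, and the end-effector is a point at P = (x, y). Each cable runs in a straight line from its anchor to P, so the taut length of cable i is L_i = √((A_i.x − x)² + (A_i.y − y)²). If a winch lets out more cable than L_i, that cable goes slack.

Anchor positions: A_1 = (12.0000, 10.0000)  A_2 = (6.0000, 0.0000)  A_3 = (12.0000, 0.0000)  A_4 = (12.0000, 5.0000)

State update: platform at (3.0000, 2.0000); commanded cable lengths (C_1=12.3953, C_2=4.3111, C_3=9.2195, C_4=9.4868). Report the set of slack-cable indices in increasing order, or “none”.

cable 1: √((9.0000)²+(8.0000)²)=12.0416, C_1=12.3953: slack
cable 2: √((3.0000)²+(-2.0000)²)=3.6056, C_2=4.3111: slack
cable 3: √((9.0000)²+(-2.0000)²)=9.2195, C_3=9.2195: taut
cable 4: √((9.0000)²+(3.0000)²)=9.4868, C_4=9.4868: taut

1, 2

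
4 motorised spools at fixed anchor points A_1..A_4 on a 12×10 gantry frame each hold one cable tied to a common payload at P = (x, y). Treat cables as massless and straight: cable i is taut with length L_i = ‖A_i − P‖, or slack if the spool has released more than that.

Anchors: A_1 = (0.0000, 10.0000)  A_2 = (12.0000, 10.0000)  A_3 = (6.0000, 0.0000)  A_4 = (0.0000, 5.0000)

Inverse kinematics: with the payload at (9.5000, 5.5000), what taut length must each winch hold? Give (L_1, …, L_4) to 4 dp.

L_1: Δ = A_1−P = (-9.5000, 4.5000) → ‖Δ‖ = √110.5000 = 10.5119
L_2: Δ = A_2−P = (2.5000, 4.5000) → ‖Δ‖ = √26.5000 = 5.1478
L_3: Δ = A_3−P = (-3.5000, -5.5000) → ‖Δ‖ = √42.5000 = 6.5192
L_4: Δ = A_4−P = (-9.5000, -0.5000) → ‖Δ‖ = √90.5000 = 9.5131

(10.5119, 5.1478, 6.5192, 9.5131)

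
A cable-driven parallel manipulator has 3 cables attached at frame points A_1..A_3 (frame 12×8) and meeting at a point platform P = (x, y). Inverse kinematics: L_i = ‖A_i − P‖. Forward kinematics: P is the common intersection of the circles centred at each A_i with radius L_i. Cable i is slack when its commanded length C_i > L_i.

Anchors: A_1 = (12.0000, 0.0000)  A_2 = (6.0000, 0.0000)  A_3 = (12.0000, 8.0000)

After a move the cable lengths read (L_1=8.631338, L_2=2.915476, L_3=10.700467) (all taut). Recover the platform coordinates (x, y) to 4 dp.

(3.5000, 1.5000)

circle eqns → linear via eq_j − eq_1; set k_j = A_j·A_j − L_j²
k_1 = 144.0000+0.0000−74.5000 = 69.5000
12.0000·x + 0.0000·y = k_1−k_2 = 42.0000
0.0000·x − 16.0000·y = k_1−k_3 = -24.0000
solve first two rows → x=3.5000, y=1.5000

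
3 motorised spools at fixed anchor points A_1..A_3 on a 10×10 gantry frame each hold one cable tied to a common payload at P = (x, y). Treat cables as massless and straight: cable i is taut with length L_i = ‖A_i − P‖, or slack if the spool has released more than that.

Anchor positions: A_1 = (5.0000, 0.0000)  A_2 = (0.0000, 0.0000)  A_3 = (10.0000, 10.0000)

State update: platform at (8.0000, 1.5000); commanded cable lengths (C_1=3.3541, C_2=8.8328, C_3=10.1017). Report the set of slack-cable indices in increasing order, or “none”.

2, 3

i=1: geometric 3.3541 vs commanded 3.3541 ⇒ taut
i=2: geometric 8.1394 vs commanded 8.8328 ⇒ slack
i=3: geometric 8.7321 vs commanded 10.1017 ⇒ slack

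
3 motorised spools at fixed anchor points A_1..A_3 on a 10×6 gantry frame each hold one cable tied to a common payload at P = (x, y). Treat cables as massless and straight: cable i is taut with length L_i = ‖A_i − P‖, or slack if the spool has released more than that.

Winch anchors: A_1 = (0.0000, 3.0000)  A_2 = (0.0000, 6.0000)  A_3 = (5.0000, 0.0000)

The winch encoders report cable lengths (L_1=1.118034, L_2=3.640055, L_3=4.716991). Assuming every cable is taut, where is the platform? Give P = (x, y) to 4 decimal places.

each cable: (A_i−P)·(A_i−P) = L_i²; let c_i = ‖A_i‖²−L_i²
c_1 = 0.0000+9.0000−1.2500 = 7.7500
row 1: 0.0000x − 6.0000y = -15.0000  (c_2=22.7500)
row 2: -10.0000x + 6.0000y = 5.0000  (c_3=2.7500)
Cramer on rows 1–2 → x = 1.0000, y = 2.5000

(1.0000, 2.5000)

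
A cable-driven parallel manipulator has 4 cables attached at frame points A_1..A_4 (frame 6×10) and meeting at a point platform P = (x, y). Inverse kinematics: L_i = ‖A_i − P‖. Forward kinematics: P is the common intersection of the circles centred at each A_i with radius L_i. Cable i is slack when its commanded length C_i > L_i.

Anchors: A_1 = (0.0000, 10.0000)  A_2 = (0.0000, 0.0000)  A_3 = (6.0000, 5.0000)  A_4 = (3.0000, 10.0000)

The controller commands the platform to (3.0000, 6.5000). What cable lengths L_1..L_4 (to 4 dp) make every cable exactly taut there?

(4.6098, 7.1589, 3.3541, 3.5000)

L_1 = √((0.0000−3.0000)² + (10.0000−6.5000)²) = 4.6098
L_2 = √((0.0000−3.0000)² + (0.0000−6.5000)²) = 7.1589
L_3 = √((6.0000−3.0000)² + (5.0000−6.5000)²) = 3.3541
L_4 = √((3.0000−3.0000)² + (10.0000−6.5000)²) = 3.5000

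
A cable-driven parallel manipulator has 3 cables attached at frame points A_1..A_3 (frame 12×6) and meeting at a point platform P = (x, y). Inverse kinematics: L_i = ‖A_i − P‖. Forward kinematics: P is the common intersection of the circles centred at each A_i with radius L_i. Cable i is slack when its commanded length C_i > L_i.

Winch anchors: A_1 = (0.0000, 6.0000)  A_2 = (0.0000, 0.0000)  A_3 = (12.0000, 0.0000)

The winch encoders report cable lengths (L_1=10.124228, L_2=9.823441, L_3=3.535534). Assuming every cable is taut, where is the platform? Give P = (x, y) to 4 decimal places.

expand ‖A_i−P‖²=L_i² and subtract eq 1 (q_i ≔ ‖A_i‖²−L_i²)
q_1 = 0.0000+36.0000−102.5000 = -66.5000
eq1−eq2 → [0.0000  12.0000]·P = 30.0000
eq1−eq3 → [-24.0000  12.0000]·P = -198.0000
2×2 solve → P = (9.5000, 2.5000)

(9.5000, 2.5000)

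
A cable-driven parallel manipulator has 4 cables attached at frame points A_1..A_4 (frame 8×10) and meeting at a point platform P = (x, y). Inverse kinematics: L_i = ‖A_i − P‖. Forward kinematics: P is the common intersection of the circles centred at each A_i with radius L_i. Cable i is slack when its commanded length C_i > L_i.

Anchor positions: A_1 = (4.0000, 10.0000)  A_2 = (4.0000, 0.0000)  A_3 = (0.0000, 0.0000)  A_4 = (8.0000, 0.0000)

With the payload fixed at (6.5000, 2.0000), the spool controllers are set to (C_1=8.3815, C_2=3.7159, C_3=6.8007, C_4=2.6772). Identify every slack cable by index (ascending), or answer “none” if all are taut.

2, 4

cable 1: L_1 = ‖A_1−P‖ = 8.3815;  C_1 = 8.3815 → taut
cable 2: L_2 = ‖A_2−P‖ = 3.2016;  C_2 = 3.7159 → slack
cable 3: L_3 = ‖A_3−P‖ = 6.8007;  C_3 = 6.8007 → taut
cable 4: L_4 = ‖A_4−P‖ = 2.5000;  C_4 = 2.6772 → slack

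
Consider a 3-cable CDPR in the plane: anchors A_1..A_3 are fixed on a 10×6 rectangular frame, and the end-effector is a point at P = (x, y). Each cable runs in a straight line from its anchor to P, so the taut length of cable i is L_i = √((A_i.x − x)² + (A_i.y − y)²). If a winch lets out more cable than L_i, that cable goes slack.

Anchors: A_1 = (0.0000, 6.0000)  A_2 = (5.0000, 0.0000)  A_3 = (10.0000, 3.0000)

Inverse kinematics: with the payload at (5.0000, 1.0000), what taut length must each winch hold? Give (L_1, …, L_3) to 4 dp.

cable 1: Δx=-5.0000, Δy=5.0000; L_1 = √(Δx²+Δy²) = 7.0711
cable 2: Δx=0.0000, Δy=-1.0000; L_2 = √(Δx²+Δy²) = 1.0000
cable 3: Δx=5.0000, Δy=2.0000; L_3 = √(Δx²+Δy²) = 5.3852

(7.0711, 1.0000, 5.3852)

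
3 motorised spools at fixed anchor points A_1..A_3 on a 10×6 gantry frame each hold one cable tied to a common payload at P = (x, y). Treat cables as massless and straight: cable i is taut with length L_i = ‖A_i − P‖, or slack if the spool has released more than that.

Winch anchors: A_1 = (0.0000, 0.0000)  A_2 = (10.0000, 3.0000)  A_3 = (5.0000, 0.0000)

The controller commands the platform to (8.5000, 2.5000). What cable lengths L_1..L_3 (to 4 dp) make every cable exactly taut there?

(8.8600, 1.5811, 4.3012)

L_1 = √((0.0000−8.5000)² + (0.0000−2.5000)²) = 8.8600
L_2 = √((10.0000−8.5000)² + (3.0000−2.5000)²) = 1.5811
L_3 = √((5.0000−8.5000)² + (0.0000−2.5000)²) = 4.3012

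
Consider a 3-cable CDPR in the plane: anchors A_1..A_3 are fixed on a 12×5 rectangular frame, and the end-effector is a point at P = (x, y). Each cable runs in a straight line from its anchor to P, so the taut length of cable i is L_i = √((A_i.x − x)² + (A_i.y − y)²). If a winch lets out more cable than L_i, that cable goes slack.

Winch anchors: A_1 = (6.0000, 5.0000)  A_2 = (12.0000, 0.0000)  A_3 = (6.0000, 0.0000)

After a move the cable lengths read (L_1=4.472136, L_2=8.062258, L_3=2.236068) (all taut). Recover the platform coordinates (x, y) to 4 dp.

expand ‖A_i−P‖²=L_i² and subtract eq 1 (q_i ≔ ‖A_i‖²−L_i²)
q_1 = 36.0000+25.0000−20.0000 = 41.0000
eq1−eq2 → [-12.0000  10.0000]·P = -38.0000
eq1−eq3 → [0.0000  10.0000]·P = 10.0000
2×2 solve → P = (4.0000, 1.0000)

(4.0000, 1.0000)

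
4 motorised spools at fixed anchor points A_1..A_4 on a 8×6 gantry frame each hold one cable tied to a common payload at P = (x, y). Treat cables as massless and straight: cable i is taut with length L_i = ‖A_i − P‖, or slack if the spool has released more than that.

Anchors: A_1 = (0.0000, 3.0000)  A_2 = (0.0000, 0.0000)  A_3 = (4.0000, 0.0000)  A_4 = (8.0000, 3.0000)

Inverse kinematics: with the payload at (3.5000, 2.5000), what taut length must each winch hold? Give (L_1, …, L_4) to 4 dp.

L_1 = √((0.0000−3.5000)² + (3.0000−2.5000)²) = 3.5355
L_2 = √((0.0000−3.5000)² + (0.0000−2.5000)²) = 4.3012
L_3 = √((4.0000−3.5000)² + (0.0000−2.5000)²) = 2.5495
L_4 = √((8.0000−3.5000)² + (3.0000−2.5000)²) = 4.5277

(3.5355, 4.3012, 2.5495, 4.5277)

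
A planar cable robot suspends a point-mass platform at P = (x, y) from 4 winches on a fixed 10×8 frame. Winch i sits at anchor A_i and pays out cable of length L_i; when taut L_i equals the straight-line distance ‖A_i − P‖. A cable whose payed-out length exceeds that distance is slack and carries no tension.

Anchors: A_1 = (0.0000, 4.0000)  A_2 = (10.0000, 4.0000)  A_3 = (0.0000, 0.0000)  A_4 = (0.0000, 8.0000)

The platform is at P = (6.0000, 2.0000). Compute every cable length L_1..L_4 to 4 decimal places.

(6.3246, 4.4721, 6.3246, 8.4853)

cable 1: Δx=-6.0000, Δy=2.0000; L_1 = √(Δx²+Δy²) = 6.3246
cable 2: Δx=4.0000, Δy=2.0000; L_2 = √(Δx²+Δy²) = 4.4721
cable 3: Δx=-6.0000, Δy=-2.0000; L_3 = √(Δx²+Δy²) = 6.3246
cable 4: Δx=-6.0000, Δy=6.0000; L_4 = √(Δx²+Δy²) = 8.4853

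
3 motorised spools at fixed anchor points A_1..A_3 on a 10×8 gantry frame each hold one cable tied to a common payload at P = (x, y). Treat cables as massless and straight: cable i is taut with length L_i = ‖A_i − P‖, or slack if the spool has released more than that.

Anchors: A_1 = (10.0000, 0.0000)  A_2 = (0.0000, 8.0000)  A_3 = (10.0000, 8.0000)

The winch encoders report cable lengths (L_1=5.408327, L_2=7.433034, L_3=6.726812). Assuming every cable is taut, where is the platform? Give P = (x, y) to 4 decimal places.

expand ‖A_i−P‖²=L_i² and subtract eq 1 (k_i ≔ ‖A_i‖²−L_i²)
k_1 = 100.0000+0.0000−29.2500 = 70.7500
eq1−eq2 → [20.0000  -16.0000]·P = 62.0000
eq1−eq3 → [0.0000  -16.0000]·P = -48.0000
2×2 solve → P = (5.5000, 3.0000)

(5.5000, 3.0000)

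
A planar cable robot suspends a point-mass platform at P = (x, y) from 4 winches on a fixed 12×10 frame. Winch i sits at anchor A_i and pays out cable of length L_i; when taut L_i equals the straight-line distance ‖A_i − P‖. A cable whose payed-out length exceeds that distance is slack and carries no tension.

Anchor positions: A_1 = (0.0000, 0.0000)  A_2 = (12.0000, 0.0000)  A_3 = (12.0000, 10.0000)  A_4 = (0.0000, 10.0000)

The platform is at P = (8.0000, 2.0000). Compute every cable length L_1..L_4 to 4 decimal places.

(8.2462, 4.4721, 8.9443, 11.3137)

cable 1: Δx=-8.0000, Δy=-2.0000; L_1 = √(Δx²+Δy²) = 8.2462
cable 2: Δx=4.0000, Δy=-2.0000; L_2 = √(Δx²+Δy²) = 4.4721
cable 3: Δx=4.0000, Δy=8.0000; L_3 = √(Δx²+Δy²) = 8.9443
cable 4: Δx=-8.0000, Δy=8.0000; L_4 = √(Δx²+Δy²) = 11.3137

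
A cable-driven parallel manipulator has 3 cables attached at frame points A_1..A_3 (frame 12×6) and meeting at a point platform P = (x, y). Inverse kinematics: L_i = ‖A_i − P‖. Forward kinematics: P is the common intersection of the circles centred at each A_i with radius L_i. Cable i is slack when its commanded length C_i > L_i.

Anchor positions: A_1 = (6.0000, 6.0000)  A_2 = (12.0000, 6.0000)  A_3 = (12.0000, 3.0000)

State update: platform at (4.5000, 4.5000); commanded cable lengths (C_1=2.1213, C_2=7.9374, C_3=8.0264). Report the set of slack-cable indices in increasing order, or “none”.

2, 3

cable 1: √((1.5000)²+(1.5000)²)=2.1213, C_1=2.1213: taut
cable 2: √((7.5000)²+(1.5000)²)=7.6485, C_2=7.9374: slack
cable 3: √((7.5000)²+(-1.5000)²)=7.6485, C_3=8.0264: slack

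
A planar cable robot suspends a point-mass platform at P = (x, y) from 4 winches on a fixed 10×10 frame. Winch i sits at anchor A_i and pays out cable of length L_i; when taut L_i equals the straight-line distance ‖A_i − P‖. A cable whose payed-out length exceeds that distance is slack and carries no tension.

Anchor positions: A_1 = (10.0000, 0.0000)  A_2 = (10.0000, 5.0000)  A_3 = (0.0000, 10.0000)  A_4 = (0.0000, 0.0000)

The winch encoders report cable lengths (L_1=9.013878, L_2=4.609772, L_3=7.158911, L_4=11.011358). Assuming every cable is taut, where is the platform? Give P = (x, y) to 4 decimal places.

circle eqns → linear via eq_j − eq_1; set c_j = A_j·A_j − L_j²
c_1 = 100.0000+0.0000−81.2500 = 18.7500
0.0000·x − 10.0000·y = c_1−c_2 = -85.0000
20.0000·x − 20.0000·y = c_1−c_3 = -30.0000
20.0000·x + 0.0000·y = c_1−c_4 = 140.0000
solve first two rows → x=7.0000, y=8.5000
check cable 4: ‖A_4−P‖² = 121.2500 ≈ L_4² = 121.2500 ✓

(7.0000, 8.5000)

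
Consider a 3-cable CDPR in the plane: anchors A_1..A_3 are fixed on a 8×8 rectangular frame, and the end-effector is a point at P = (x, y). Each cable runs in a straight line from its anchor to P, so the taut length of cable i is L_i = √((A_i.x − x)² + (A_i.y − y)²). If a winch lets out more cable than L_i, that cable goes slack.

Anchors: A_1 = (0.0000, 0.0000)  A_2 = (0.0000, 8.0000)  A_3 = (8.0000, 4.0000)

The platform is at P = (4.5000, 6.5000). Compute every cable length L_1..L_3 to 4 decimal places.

L_1: Δ = A_1−P = (-4.5000, -6.5000) → ‖Δ‖ = √62.5000 = 7.9057
L_2: Δ = A_2−P = (-4.5000, 1.5000) → ‖Δ‖ = √22.5000 = 4.7434
L_3: Δ = A_3−P = (3.5000, -2.5000) → ‖Δ‖ = √18.5000 = 4.3012

(7.9057, 4.7434, 4.3012)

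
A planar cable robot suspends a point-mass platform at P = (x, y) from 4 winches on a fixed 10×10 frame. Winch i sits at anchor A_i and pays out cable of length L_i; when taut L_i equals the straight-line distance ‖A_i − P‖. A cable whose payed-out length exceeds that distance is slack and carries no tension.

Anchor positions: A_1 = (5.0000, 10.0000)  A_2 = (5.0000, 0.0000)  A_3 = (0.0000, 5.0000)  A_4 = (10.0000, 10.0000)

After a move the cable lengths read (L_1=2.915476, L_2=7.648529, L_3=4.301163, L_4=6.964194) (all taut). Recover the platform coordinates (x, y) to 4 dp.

expand ‖A_i−P‖²=L_i² and subtract eq 1 (c_i ≔ ‖A_i‖²−L_i²)
c_1 = 25.0000+100.0000−8.5000 = 116.5000
eq1−eq2 → [0.0000  20.0000]·P = 150.0000
eq1−eq3 → [10.0000  10.0000]·P = 110.0000
eq1−eq4 → [-10.0000  0.0000]·P = -35.0000
2×2 solve → P = (3.5000, 7.5000)
check cable 4: ‖A_4−P‖² = 48.5000 ≈ L_4² = 48.5000 ✓

(3.5000, 7.5000)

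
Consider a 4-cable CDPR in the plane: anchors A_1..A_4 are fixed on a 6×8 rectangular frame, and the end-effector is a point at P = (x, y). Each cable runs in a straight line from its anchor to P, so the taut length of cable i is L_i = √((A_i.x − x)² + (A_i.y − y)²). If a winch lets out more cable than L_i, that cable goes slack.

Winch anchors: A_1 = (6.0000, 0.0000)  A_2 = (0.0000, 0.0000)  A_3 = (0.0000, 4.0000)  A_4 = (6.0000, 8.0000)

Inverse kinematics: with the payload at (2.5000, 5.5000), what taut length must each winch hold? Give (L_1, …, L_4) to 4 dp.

cable 1: Δx=3.5000, Δy=-5.5000; L_1 = √(Δx²+Δy²) = 6.5192
cable 2: Δx=-2.5000, Δy=-5.5000; L_2 = √(Δx²+Δy²) = 6.0415
cable 3: Δx=-2.5000, Δy=-1.5000; L_3 = √(Δx²+Δy²) = 2.9155
cable 4: Δx=3.5000, Δy=2.5000; L_4 = √(Δx²+Δy²) = 4.3012

(6.5192, 6.0415, 2.9155, 4.3012)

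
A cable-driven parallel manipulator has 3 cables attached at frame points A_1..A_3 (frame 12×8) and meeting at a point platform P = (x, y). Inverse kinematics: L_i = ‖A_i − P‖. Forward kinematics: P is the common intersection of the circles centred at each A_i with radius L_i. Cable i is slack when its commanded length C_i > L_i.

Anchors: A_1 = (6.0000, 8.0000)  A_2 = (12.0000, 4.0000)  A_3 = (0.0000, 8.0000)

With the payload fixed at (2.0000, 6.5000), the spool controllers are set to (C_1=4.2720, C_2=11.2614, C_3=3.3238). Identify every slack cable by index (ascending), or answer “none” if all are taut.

i=1: geometric 4.2720 vs commanded 4.2720 ⇒ taut
i=2: geometric 10.3078 vs commanded 11.2614 ⇒ slack
i=3: geometric 2.5000 vs commanded 3.3238 ⇒ slack

2, 3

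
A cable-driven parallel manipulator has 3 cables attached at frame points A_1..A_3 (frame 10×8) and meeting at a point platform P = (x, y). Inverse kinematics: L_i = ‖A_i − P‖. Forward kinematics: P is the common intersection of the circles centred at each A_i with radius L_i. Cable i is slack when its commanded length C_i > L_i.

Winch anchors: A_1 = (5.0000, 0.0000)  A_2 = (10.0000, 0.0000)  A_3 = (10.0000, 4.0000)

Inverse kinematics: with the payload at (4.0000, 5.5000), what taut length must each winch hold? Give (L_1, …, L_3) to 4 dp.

(5.5902, 8.1394, 6.1847)

cable 1: Δx=1.0000, Δy=-5.5000; L_1 = √(Δx²+Δy²) = 5.5902
cable 2: Δx=6.0000, Δy=-5.5000; L_2 = √(Δx²+Δy²) = 8.1394
cable 3: Δx=6.0000, Δy=-1.5000; L_3 = √(Δx²+Δy²) = 6.1847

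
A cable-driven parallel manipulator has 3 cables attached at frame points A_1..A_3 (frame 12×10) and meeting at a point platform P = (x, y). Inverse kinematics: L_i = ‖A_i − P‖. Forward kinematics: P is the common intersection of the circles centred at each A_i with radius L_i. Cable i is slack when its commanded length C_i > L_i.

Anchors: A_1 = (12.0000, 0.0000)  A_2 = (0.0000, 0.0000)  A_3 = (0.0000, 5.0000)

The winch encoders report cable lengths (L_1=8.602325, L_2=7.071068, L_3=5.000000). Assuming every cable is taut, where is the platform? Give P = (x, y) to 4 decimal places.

(5.0000, 5.0000)

circle eqns → linear via eq_j − eq_1; set k_j = A_j·A_j − L_j²
k_1 = 144.0000+0.0000−74.0000 = 70.0000
24.0000·x + 0.0000·y = k_1−k_2 = 120.0000
24.0000·x − 10.0000·y = k_1−k_3 = 70.0000
solve first two rows → x=5.0000, y=5.0000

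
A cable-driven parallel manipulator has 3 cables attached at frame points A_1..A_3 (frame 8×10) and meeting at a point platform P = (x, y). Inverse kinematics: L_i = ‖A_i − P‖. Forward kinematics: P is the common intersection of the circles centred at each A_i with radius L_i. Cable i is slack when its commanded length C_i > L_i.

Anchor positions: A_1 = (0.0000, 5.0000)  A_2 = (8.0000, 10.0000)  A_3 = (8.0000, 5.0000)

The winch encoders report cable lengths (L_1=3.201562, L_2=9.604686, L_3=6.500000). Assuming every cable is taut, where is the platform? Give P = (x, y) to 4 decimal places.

circle eqns → linear via eq_j − eq_1; set q_j = A_j·A_j − L_j²
q_1 = 0.0000+25.0000−10.2500 = 14.7500
-16.0000·x − 10.0000·y = q_1−q_2 = -57.0000
-16.0000·x + 0.0000·y = q_1−q_3 = -32.0000
solve first two rows → x=2.0000, y=2.5000

(2.0000, 2.5000)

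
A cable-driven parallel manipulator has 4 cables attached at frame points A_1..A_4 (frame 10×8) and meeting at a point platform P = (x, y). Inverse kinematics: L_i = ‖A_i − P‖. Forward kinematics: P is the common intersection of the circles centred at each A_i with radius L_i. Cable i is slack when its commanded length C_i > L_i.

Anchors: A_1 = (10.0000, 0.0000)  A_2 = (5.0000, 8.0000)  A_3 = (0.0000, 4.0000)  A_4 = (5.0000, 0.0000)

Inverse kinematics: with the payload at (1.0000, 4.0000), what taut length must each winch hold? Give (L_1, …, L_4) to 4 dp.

L_1 = √((10.0000−1.0000)² + (0.0000−4.0000)²) = 9.8489
L_2 = √((5.0000−1.0000)² + (8.0000−4.0000)²) = 5.6569
L_3 = √((0.0000−1.0000)² + (4.0000−4.0000)²) = 1.0000
L_4 = √((5.0000−1.0000)² + (0.0000−4.0000)²) = 5.6569

(9.8489, 5.6569, 1.0000, 5.6569)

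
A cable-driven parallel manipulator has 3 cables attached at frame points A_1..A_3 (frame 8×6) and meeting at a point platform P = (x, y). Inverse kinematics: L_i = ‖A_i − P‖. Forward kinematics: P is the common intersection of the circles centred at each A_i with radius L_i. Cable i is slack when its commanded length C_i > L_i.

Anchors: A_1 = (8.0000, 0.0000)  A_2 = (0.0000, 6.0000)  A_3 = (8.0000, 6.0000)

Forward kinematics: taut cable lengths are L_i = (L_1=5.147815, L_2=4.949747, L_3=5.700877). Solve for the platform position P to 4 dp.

(3.5000, 2.5000)

each cable: (A_i−P)·(A_i−P) = L_i²; let k_i = ‖A_i‖²−L_i²
k_1 = 64.0000+0.0000−26.5000 = 37.5000
row 1: 16.0000x − 12.0000y = 26.0000  (k_2=11.5000)
row 2: 0.0000x − 12.0000y = -30.0000  (k_3=67.5000)
Cramer on rows 1–2 → x = 3.5000, y = 2.5000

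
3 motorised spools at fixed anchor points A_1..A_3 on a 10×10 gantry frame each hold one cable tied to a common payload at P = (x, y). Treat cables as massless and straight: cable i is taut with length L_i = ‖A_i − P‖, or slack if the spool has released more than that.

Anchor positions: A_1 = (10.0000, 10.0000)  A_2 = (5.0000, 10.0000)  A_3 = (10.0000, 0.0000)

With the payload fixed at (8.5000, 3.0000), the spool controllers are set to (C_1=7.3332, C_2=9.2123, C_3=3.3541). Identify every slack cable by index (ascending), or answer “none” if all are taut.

1, 2

i=1: geometric 7.1589 vs commanded 7.3332 ⇒ slack
i=2: geometric 7.8262 vs commanded 9.2123 ⇒ slack
i=3: geometric 3.3541 vs commanded 3.3541 ⇒ taut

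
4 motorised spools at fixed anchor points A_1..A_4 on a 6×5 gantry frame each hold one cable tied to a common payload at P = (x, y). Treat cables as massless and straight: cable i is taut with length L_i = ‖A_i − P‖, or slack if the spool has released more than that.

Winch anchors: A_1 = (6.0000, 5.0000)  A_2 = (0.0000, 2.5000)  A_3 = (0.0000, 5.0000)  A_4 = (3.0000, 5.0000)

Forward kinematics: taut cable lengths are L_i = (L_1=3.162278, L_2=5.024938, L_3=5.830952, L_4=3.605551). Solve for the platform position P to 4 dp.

expand ‖A_i−P‖²=L_i² and subtract eq 1 (c_i ≔ ‖A_i‖²−L_i²)
c_1 = 36.0000+25.0000−10.0000 = 51.0000
eq1−eq2 → [12.0000  5.0000]·P = 70.0000
eq1−eq3 → [12.0000  0.0000]·P = 60.0000
eq1−eq4 → [6.0000  0.0000]·P = 30.0000
2×2 solve → P = (5.0000, 2.0000)
check cable 4: ‖A_4−P‖² = 13.0000 ≈ L_4² = 13.0000 ✓

(5.0000, 2.0000)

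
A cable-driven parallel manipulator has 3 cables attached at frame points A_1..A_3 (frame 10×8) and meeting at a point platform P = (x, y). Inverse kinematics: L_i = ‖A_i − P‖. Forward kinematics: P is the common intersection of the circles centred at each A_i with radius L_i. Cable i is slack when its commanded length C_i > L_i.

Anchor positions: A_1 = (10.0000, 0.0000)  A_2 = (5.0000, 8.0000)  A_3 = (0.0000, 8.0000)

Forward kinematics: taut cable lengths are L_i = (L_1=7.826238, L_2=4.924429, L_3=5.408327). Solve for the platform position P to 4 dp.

(3.0000, 3.5000)

circle eqns → linear via eq_j − eq_1; set k_j = A_j·A_j − L_j²
k_1 = 100.0000+0.0000−61.2500 = 38.7500
10.0000·x − 16.0000·y = k_1−k_2 = -26.0000
20.0000·x − 16.0000·y = k_1−k_3 = 4.0000
solve first two rows → x=3.0000, y=3.5000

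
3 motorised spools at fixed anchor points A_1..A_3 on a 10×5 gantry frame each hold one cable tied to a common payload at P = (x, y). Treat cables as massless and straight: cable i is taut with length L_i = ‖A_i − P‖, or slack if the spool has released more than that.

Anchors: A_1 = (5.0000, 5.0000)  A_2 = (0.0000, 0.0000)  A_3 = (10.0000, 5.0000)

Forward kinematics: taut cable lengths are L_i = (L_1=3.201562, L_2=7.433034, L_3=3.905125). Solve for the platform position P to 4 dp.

expand ‖A_i−P‖²=L_i² and subtract eq 1 (q_i ≔ ‖A_i‖²−L_i²)
q_1 = 25.0000+25.0000−10.2500 = 39.7500
eq1−eq2 → [10.0000  10.0000]·P = 95.0000
eq1−eq3 → [-10.0000  0.0000]·P = -70.0000
2×2 solve → P = (7.0000, 2.5000)

(7.0000, 2.5000)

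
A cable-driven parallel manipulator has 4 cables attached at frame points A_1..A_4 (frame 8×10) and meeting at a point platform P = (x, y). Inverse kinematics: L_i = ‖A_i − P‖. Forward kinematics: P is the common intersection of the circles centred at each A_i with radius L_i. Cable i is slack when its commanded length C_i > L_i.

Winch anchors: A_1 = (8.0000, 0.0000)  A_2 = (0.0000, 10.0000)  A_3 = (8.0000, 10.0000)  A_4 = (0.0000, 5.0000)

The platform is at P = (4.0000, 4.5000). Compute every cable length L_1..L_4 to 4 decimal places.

L_1 = √((8.0000−4.0000)² + (0.0000−4.5000)²) = 6.0208
L_2 = √((0.0000−4.0000)² + (10.0000−4.5000)²) = 6.8007
L_3 = √((8.0000−4.0000)² + (10.0000−4.5000)²) = 6.8007
L_4 = √((0.0000−4.0000)² + (5.0000−4.5000)²) = 4.0311

(6.0208, 6.8007, 6.8007, 4.0311)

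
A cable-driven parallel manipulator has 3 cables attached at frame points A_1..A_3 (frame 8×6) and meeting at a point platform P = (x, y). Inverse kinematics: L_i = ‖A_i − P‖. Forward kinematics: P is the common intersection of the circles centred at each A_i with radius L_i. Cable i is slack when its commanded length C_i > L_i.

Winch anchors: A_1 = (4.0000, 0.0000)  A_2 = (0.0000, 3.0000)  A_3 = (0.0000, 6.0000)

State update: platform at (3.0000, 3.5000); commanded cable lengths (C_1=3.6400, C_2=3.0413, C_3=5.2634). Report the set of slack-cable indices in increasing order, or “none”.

3

cable 1: L_1 = ‖A_1−P‖ = 3.6401;  C_1 = 3.6400 → taut
cable 2: L_2 = ‖A_2−P‖ = 3.0414;  C_2 = 3.0413 → taut
cable 3: L_3 = ‖A_3−P‖ = 3.9051;  C_3 = 5.2634 → slack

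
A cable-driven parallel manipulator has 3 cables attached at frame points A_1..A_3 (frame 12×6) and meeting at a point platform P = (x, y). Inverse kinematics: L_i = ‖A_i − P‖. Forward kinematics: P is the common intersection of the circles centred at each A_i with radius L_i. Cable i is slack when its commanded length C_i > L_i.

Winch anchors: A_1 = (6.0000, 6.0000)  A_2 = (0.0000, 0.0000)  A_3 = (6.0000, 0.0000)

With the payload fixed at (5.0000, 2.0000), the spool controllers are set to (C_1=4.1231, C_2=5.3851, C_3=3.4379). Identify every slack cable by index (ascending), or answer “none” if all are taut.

3

cable 1: √((1.0000)²+(4.0000)²)=4.1231, C_1=4.1231: taut
cable 2: √((-5.0000)²+(-2.0000)²)=5.3852, C_2=5.3851: taut
cable 3: √((1.0000)²+(-2.0000)²)=2.2361, C_3=3.4379: slack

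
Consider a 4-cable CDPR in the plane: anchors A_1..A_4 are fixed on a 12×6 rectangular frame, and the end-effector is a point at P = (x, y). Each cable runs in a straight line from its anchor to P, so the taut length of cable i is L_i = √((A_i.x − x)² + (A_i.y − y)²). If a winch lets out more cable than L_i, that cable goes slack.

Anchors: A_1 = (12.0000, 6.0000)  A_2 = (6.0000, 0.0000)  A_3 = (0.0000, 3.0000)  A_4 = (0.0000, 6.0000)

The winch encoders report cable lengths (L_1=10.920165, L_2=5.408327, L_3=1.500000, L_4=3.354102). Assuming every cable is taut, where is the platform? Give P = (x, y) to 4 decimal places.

each cable: (A_i−P)·(A_i−P) = L_i²; let q_i = ‖A_i‖²−L_i²
q_1 = 144.0000+36.0000−119.2500 = 60.7500
row 1: 12.0000x + 12.0000y = 54.0000  (q_2=6.7500)
row 2: 24.0000x + 6.0000y = 54.0000  (q_3=6.7500)
row 3: 24.0000x + 0.0000y = 36.0000  (q_4=24.7500)
Cramer on rows 1–2 → x = 1.5000, y = 3.0000
check cable 4: ‖A_4−P‖² = 11.2500 ≈ L_4² = 11.2500 ✓

(1.5000, 3.0000)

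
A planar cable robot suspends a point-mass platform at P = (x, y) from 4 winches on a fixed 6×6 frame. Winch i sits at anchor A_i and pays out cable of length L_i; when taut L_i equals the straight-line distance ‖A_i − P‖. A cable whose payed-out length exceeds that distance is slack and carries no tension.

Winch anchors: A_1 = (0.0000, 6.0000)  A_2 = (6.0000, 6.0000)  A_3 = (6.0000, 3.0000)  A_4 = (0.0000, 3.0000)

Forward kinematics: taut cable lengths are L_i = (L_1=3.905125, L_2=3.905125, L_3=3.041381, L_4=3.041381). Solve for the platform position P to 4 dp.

(3.0000, 3.5000)

expand ‖A_i−P‖²=L_i² and subtract eq 1 (c_i ≔ ‖A_i‖²−L_i²)
c_1 = 0.0000+36.0000−15.2500 = 20.7500
eq1−eq2 → [-12.0000  0.0000]·P = -36.0000
eq1−eq3 → [-12.0000  6.0000]·P = -15.0000
eq1−eq4 → [0.0000  6.0000]·P = 21.0000
2×2 solve → P = (3.0000, 3.5000)
check cable 4: ‖A_4−P‖² = 9.2500 ≈ L_4² = 9.2500 ✓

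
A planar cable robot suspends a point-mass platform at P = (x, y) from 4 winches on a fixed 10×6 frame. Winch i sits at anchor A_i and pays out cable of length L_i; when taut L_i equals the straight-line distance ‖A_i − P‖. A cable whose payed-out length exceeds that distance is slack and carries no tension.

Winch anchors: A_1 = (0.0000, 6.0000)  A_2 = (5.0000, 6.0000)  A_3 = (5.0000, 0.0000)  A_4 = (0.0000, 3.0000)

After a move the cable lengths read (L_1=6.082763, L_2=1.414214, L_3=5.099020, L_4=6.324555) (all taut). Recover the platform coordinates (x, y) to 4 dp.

(6.0000, 5.0000)

each cable: (A_i−P)·(A_i−P) = L_i²; let q_i = ‖A_i‖²−L_i²
q_1 = 0.0000+36.0000−37.0000 = -1.0000
row 1: -10.0000x + 0.0000y = -60.0000  (q_2=59.0000)
row 2: -10.0000x + 12.0000y = 0.0000  (q_3=-1.0000)
row 3: 0.0000x + 6.0000y = 30.0000  (q_4=-31.0000)
Cramer on rows 1–2 → x = 6.0000, y = 5.0000
check cable 4: ‖A_4−P‖² = 40.0000 ≈ L_4² = 40.0000 ✓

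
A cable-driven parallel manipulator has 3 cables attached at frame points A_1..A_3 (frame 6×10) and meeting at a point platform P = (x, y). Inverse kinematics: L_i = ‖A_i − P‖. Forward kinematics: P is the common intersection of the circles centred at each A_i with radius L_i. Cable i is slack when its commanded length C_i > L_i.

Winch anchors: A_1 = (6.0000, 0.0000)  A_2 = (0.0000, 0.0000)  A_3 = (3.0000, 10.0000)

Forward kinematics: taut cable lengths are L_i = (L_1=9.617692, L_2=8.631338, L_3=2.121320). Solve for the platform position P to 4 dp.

(1.5000, 8.5000)

expand ‖A_i−P‖²=L_i² and subtract eq 1 (q_i ≔ ‖A_i‖²−L_i²)
q_1 = 36.0000+0.0000−92.5000 = -56.5000
eq1−eq2 → [12.0000  0.0000]·P = 18.0000
eq1−eq3 → [6.0000  -20.0000]·P = -161.0000
2×2 solve → P = (1.5000, 8.5000)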